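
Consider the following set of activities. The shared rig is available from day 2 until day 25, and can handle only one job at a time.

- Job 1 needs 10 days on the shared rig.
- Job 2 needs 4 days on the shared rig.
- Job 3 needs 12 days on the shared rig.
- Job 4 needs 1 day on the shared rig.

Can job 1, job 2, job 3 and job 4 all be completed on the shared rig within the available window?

The shared rig window is 25 − 2 = 23 days.
Running back to back, the jobs need 10 + 4 + 12 + 1 = 27 days on the shared rig.
Since 27 > 23, they cannot all fit.

No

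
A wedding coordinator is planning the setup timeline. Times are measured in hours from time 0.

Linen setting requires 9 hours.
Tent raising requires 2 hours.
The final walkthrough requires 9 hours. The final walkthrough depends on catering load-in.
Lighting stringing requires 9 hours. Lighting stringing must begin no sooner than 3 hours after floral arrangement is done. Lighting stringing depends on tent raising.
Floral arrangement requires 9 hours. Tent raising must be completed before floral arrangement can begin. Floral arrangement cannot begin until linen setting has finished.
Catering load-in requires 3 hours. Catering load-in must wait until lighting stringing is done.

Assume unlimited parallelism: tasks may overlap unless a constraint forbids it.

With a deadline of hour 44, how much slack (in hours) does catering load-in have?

2

Linen setting has no prerequisites, so it starts at hour 0 and finishes at hour 9.
Tent raising can start immediately at hour 0; it finishes at hour 2.
Floral arrangement has to wait for tent raising (finishes hour 2); linen setting (finishes hour 9). The latest of these is hour 9, so floral arrangement runs hour 9 to 9 + 9 = hour 18.
Lighting stringing cannot start until floral arrangement (finishes hour 18, plus 3-hour gap → hour 21); tent raising (finishes hour 2). The controlling bound is hour 21, so lighting stringing finishes at 21 + 9 = hour 30.
Catering load-in cannot begin until lighting stringing (finishes hour 30). It runs from hour 30 to 30 + 3 = hour 33.

Working backward from the deadline:
The final walkthrough must finish by hour 44; it takes 9 hours, so it must start by 44 − 9 = hour 35.
Catering load-in has to be done before the final walkthrough (must start by hour 35). That means finishing by hour 35, i.e. starting by 35 − 3 = hour 32.
So catering load-in can start as early as hour 30 and as late as hour 32, giving 32 − 30 = 2 hours of slack.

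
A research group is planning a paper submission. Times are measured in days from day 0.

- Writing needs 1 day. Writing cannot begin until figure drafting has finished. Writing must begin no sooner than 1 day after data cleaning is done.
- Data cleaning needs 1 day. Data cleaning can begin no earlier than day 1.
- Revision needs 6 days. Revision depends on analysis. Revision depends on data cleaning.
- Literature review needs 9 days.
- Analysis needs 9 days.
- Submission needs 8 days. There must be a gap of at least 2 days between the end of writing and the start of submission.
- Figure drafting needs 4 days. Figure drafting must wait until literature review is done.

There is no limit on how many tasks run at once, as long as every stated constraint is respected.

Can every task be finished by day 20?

Analysis has no prerequisites, so it starts at day 0 and finishes at day 9.
Data cleaning cannot begin until its own release at day 1. It runs from day 1 to 1 + 1 = day 2.
For revision: analysis (finishes day 9); data cleaning (finishes day 2). Taking the maximum gives a start of day 9, and it finishes at 9 + 6 = day 15.
Literature review has no prerequisites, so it starts at day 0 and finishes at day 9.
After literature review (finishes day 9), figure drafting can start at day 9 and finishes at day 13.
Writing needs all of figure drafting (finishes day 13); data cleaning (finishes day 2, plus 1-day gap → day 3). That puts its earliest start at day 13; it finishes at 13 + 1 = day 14.
Submission cannot begin until writing (finishes day 14, plus 2-day gap → day 16). It runs from day 16 to 16 + 8 = day 24.
The earliest everything can be done is day 24, which is after the deadline of 20, so it is not possible.

No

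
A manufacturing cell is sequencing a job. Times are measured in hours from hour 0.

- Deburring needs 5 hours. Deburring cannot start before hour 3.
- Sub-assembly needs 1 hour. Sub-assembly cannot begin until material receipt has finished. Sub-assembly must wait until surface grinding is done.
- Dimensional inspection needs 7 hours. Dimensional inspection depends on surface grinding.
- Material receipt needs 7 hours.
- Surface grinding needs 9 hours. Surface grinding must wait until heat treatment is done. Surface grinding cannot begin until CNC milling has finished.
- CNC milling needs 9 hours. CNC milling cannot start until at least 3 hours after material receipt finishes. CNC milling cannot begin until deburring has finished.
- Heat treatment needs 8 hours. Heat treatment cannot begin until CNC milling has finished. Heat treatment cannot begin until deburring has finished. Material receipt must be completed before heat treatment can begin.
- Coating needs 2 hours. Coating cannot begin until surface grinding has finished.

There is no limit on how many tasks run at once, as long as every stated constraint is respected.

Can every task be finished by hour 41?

No

Deburring cannot begin until its own release at hour 3. It runs from hour 3 to 3 + 5 = hour 8.
Material receipt can start immediately at hour 0; it finishes at hour 7.
CNC milling needs all of material receipt (finishes hour 7, plus 3-hour gap → hour 10); deburring (finishes hour 8). That puts its earliest start at hour 10; it finishes at 10 + 9 = hour 19.
Heat treatment cannot start until CNC milling (finishes hour 19); deburring (finishes hour 8); material receipt (finishes hour 7). The controlling bound is hour 19, so heat treatment finishes at 19 + 8 = hour 27.
Surface grinding cannot start until heat treatment (finishes hour 27); CNC milling (finishes hour 19). The controlling bound is hour 27, so surface grinding finishes at 27 + 9 = hour 36.
For sub-assembly: material receipt (finishes hour 7); surface grinding (finishes hour 36). Taking the maximum gives a start of hour 36, and it finishes at 36 + 1 = hour 37.
Coating waits on surface grinding (finishes hour 36), so it starts at hour 36 and finishes at 36 + 2 = hour 38.
After surface grinding (finishes hour 36), dimensional inspection can start at hour 36 and finishes at hour 43.
The earliest everything can be done is hour 43, which is after the deadline of 41, so it is not possible.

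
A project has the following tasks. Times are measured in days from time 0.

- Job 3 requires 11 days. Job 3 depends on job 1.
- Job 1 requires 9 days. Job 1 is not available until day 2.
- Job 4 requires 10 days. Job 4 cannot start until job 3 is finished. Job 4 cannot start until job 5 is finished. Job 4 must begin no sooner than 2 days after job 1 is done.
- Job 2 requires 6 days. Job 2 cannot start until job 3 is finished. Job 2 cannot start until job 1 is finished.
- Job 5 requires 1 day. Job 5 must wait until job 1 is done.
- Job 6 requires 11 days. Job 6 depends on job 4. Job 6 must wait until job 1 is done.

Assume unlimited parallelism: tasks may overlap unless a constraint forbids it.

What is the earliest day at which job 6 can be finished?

Job 1 waits on its own release at day 2, so it starts at day 2 and finishes at 2 + 9 = day 11.
After job 1 (finishes day 11), job 5 can start at day 11 and finishes at day 12.
After job 1 (finishes day 11), job 3 can start at day 11 and finishes at day 22.
Job 4 cannot start until job 3 (finishes day 22); job 5 (finishes day 12); job 1 (finishes day 11, plus 2-day gap → day 13). The controlling bound is day 22, so job 4 finishes at 22 + 10 = day 32.
Job 6 cannot start until job 4 (finishes day 32); job 1 (finishes day 11). The controlling bound is day 32, so job 6 finishes at 32 + 11 = day 43.

43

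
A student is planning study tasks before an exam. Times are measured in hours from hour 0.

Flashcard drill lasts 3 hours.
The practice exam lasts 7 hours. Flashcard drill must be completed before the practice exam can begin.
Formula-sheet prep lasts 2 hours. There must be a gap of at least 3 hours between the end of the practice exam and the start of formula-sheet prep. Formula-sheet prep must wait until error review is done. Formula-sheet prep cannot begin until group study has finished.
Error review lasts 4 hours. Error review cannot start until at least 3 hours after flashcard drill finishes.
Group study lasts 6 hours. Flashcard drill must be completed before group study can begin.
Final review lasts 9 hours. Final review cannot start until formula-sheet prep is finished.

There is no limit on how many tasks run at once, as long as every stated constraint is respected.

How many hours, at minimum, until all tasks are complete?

Flashcard drill has no prerequisites, so it starts at hour 0 and finishes at hour 3.
After flashcard drill (finishes hour 3), group study can start at hour 3 and finishes at hour 9.
After flashcard drill (finishes hour 3, plus 3-hour gap → hour 6), error review can start at hour 6 and finishes at hour 10.
The practice exam cannot begin until flashcard drill (finishes hour 3). It runs from hour 3 to 3 + 7 = hour 10.
For formula-sheet prep: the practice exam (finishes hour 10, plus 3-hour gap → hour 13); error review (finishes hour 10); group study (finishes hour 9). Taking the maximum gives a start of hour 13, and it finishes at 13 + 2 = hour 15.
After formula-sheet prep (finishes hour 15), final review can start at hour 15 and finishes at hour 24.
All tasks are finished once the last one completes. Finish times: Flashcard drill at 3, The practice exam at 10, Error review at 10, Group study at 9, Formula-sheet prep at 15, Final review at 24. The latest is hour 24.

24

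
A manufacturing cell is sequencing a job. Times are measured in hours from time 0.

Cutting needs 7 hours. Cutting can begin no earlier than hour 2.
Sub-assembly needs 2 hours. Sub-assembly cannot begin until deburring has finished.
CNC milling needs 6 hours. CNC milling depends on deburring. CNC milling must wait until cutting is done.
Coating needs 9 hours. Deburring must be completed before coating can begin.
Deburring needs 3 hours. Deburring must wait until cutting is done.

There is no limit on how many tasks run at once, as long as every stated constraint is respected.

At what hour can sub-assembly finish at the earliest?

Cutting cannot begin until its own release at hour 2. It runs from hour 2 to 2 + 7 = hour 9.
Deburring waits on cutting (finishes hour 9), so it starts at hour 9 and finishes at 9 + 3 = hour 12.
Sub-assembly cannot begin until deburring (finishes hour 12). It runs from hour 12 to 12 + 2 = hour 14.

14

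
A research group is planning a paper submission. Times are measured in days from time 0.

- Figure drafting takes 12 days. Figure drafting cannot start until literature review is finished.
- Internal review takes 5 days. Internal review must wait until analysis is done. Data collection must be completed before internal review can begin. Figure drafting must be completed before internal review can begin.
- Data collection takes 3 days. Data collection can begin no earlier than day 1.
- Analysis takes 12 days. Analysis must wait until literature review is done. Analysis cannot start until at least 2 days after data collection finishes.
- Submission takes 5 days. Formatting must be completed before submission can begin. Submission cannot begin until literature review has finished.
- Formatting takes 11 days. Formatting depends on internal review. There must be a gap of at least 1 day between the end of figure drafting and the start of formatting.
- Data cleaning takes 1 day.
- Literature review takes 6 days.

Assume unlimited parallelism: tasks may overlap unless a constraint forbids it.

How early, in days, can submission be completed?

39

Data collection waits on its own release at day 1, so it starts at day 1 and finishes at 1 + 3 = day 4.
Literature review has no prerequisites, so it starts at day 0 and finishes at day 6.
Figure drafting cannot begin until literature review (finishes day 6). It runs from day 6 to 6 + 12 = day 18.
Analysis needs all of literature review (finishes day 6); data collection (finishes day 4, plus 2-day gap → day 6). That puts its earliest start at day 6; it finishes at 6 + 12 = day 18.
Internal review needs all of analysis (finishes day 18); data collection (finishes day 4); figure drafting (finishes day 18). That puts its earliest start at day 18; it finishes at 18 + 5 = day 23.
Formatting needs all of internal review (finishes day 23); figure drafting (finishes day 18, plus 1-day gap → day 19). That puts its earliest start at day 23; it finishes at 23 + 11 = day 34.
For submission: formatting (finishes day 34); literature review (finishes day 6). Taking the maximum gives a start of day 34, and it finishes at 34 + 5 = day 39.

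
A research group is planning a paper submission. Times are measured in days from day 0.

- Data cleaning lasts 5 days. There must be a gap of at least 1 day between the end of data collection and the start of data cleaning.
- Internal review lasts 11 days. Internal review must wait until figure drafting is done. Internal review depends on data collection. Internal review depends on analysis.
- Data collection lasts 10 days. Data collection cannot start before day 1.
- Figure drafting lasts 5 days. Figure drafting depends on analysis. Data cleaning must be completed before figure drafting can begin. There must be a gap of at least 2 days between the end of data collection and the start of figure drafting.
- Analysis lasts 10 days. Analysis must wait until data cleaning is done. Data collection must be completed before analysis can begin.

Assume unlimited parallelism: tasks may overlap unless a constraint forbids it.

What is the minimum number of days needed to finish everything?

43

Data collection waits on its own release at day 1, so it starts at day 1 and finishes at 1 + 10 = day 11.
After data collection (finishes day 11, plus 1-day gap → day 12), data cleaning can start at day 12 and finishes at day 17.
Analysis has to wait for data cleaning (finishes day 17); data collection (finishes day 11). The latest of these is day 17, so analysis runs day 17 to 17 + 10 = day 27.
Figure drafting cannot start until analysis (finishes day 27); data cleaning (finishes day 17); data collection (finishes day 11, plus 2-day gap → day 13). The controlling bound is day 27, so figure drafting finishes at 27 + 5 = day 32.
Internal review has to wait for figure drafting (finishes day 32); data collection (finishes day 11); analysis (finishes day 27). The latest of these is day 32, so internal review runs day 32 to 32 + 11 = day 43.
All tasks are finished once the last one completes. Finish times: Data collection at 11, Data cleaning at 17, Analysis at 27, Figure drafting at 32, Internal review at 43. The latest is day 43.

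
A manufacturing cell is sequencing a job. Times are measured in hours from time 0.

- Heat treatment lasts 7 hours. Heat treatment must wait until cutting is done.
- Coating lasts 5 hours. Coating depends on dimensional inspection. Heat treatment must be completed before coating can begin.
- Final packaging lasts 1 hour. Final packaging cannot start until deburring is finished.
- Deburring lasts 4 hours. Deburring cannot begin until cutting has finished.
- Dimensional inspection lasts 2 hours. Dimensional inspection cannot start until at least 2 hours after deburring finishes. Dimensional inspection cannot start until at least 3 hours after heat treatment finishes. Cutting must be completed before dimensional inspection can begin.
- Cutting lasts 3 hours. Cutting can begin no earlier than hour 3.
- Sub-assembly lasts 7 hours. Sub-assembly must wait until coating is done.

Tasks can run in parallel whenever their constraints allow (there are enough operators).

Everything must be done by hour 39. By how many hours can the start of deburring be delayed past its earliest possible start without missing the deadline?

After its own release at hour 3, cutting can start at hour 3 and finishes at hour 6.
After cutting (finishes hour 6), deburring can start at hour 6 and finishes at hour 10.

Working backward from the deadline:
Sub-assembly must finish by hour 39; it takes 7 hours, so it must start by 39 − 7 = hour 32.
Coating has to be done before sub-assembly (must start by hour 32). That means finishing by hour 32, i.e. starting by 32 − 5 = hour 27.
Dimensional inspection has to be done before coating (must start by hour 27). That means finishing by hour 27, i.e. starting by 27 − 2 = hour 25.
To finish by hour 39, final packaging (duration 1) must start no later than hour 38.
Deburring has several dependents: dimensional inspection (must start by hour 25, minus 2-hour gap → hour 23); final packaging (must start by hour 38). The earliest of those limits is hour 23, so deburring must start by 23 − 4 = hour 19.
So deburring can start as early as hour 6 and as late as hour 19, giving 19 − 6 = 13 hours of slack.

13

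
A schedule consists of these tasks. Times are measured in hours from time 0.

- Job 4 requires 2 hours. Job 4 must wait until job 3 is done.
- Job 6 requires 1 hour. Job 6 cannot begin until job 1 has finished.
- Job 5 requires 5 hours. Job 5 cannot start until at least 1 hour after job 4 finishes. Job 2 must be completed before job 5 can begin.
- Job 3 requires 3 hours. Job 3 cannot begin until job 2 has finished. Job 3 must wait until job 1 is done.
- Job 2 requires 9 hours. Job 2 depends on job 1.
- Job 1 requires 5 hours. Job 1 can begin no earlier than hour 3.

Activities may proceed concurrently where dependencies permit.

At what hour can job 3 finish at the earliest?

20

After its own release at hour 3, job 1 can start at hour 3 and finishes at hour 8.
Job 2 waits on job 1 (finishes hour 8), so it starts at hour 8 and finishes at 8 + 9 = hour 17.
Job 3 needs all of job 2 (finishes hour 17); job 1 (finishes hour 8). That puts its earliest start at hour 17; it finishes at 17 + 3 = hour 20.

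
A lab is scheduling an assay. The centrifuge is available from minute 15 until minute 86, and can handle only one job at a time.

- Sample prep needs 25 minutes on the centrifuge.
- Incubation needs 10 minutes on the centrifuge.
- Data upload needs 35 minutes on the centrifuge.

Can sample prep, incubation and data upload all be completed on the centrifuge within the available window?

The centrifuge window is 86 − 15 = 71 minutes.
Running back to back, the jobs need 25 + 10 + 35 = 70 minutes on the centrifuge.
Since 70 ≤ 71, they fit within the window.

Yes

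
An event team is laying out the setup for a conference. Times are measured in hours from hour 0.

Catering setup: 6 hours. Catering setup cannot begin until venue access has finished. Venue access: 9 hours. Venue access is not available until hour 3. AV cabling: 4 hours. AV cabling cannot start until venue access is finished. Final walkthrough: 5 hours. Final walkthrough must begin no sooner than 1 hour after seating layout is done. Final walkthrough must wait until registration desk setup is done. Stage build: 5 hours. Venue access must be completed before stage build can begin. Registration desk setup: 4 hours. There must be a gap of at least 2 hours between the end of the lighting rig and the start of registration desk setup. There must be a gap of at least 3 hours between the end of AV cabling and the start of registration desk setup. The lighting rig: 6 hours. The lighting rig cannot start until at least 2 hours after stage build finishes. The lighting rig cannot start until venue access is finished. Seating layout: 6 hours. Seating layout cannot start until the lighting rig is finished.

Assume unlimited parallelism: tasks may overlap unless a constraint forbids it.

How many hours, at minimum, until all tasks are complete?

Venue access cannot begin until its own release at hour 3. It runs from hour 3 to 3 + 9 = hour 12.
Catering setup waits on venue access (finishes hour 12), so it starts at hour 12 and finishes at 12 + 6 = hour 18.
AV cabling cannot begin until venue access (finishes hour 12). It runs from hour 12 to 12 + 4 = hour 16.
Stage build waits on venue access (finishes hour 12), so it starts at hour 12 and finishes at 12 + 5 = hour 17.
The lighting rig cannot start until stage build (finishes hour 17, plus 2-hour gap → hour 19); venue access (finishes hour 12). The controlling bound is hour 19, so the lighting rig finishes at 19 + 6 = hour 25.
Registration desk setup has to wait for the lighting rig (finishes hour 25, plus 2-hour gap → hour 27); AV cabling (finishes hour 16, plus 3-hour gap → hour 19). The latest of these is hour 27, so registration desk setup runs hour 27 to 27 + 4 = hour 31.
Seating layout cannot begin until the lighting rig (finishes hour 25). It runs from hour 25 to 25 + 6 = hour 31.
Final walkthrough has to wait for seating layout (finishes hour 31, plus 1-hour gap → hour 32); registration desk setup (finishes hour 31). The latest of these is hour 32, so final walkthrough runs hour 32 to 32 + 5 = hour 37.
All tasks are finished once the last one completes. Finish times: Venue access at 12, Stage build at 17, The lighting rig at 25, AV cabling at 16, Seating layout at 31, Registration desk setup at 31, Catering setup at 18, Final walkthrough at 37. The latest is hour 37.

37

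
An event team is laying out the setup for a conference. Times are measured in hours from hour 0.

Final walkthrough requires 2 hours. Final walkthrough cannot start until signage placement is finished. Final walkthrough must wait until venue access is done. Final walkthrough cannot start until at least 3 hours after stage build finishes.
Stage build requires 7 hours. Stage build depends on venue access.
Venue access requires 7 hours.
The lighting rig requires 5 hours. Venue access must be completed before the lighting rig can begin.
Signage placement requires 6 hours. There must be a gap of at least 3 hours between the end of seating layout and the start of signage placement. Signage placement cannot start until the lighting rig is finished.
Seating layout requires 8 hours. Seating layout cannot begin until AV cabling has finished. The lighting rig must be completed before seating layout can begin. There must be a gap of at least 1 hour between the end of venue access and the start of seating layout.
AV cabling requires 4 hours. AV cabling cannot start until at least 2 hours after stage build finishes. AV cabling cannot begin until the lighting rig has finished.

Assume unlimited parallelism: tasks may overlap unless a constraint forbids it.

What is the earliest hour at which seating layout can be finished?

28

Nothing blocks venue access, so it runs from hour 0 to hour 7.
The lighting rig cannot begin until venue access (finishes hour 7). It runs from hour 7 to 7 + 5 = hour 12.
Stage build cannot begin until venue access (finishes hour 7). It runs from hour 7 to 7 + 7 = hour 14.
For AV cabling: stage build (finishes hour 14, plus 2-hour gap → hour 16); the lighting rig (finishes hour 12). Taking the maximum gives a start of hour 16, and it finishes at 16 + 4 = hour 20.
Seating layout has to wait for AV cabling (finishes hour 20); the lighting rig (finishes hour 12); venue access (finishes hour 7, plus 1-hour gap → hour 8). The latest of these is hour 20, so seating layout runs hour 20 to 20 + 8 = hour 28.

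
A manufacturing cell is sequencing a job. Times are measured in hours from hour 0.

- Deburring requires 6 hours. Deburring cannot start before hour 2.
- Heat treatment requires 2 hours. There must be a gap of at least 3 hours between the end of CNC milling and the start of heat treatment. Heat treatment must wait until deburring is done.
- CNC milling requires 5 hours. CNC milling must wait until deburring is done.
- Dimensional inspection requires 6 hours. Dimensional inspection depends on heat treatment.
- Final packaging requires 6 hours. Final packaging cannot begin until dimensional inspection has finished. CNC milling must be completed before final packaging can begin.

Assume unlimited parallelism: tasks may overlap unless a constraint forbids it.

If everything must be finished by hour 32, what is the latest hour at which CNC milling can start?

Nothing follows final packaging; the deadline of hour 32 is its only limit. It must start by 32 − 6 = hour 26.
Since final packaging (must start by hour 26) depends on it, dimensional inspection must finish by hour 26. Backing off its 6-hour duration gives a latest start of hour 20.
Heat treatment feeds into dimensional inspection (must start by hour 20); so heat treatment must finish by hour 20 and therefore start by hour 18.
CNC milling has several dependents: heat treatment (must start by hour 18, minus 3-hour gap → hour 15); final packaging (must start by hour 26). The earliest of those limits is hour 15, so CNC milling must start by 15 − 5 = hour 10.

10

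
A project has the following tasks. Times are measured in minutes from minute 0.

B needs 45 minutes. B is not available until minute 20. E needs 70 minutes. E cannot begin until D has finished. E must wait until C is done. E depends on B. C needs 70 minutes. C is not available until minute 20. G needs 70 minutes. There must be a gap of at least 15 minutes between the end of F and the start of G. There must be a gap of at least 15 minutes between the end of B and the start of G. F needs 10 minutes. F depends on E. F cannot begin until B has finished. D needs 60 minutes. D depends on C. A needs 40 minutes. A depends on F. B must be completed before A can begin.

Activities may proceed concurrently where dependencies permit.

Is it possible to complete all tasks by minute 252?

After its own release at minute 20, C can start at minute 20 and finishes at minute 90.
After C (finishes minute 90), D can start at minute 90 and finishes at minute 150.
B cannot begin until its own release at minute 20. It runs from minute 20 to 20 + 45 = minute 65.
E cannot start until D (finishes minute 150); C (finishes minute 90); B (finishes minute 65). The controlling bound is minute 150, so E finishes at 150 + 70 = minute 220.
F has to wait for E (finishes minute 220); B (finishes minute 65). The latest of these is minute 220, so F runs minute 220 to 220 + 10 = minute 230.
G cannot start until F (finishes minute 230, plus 15-minute gap → minute 245); B (finishes minute 65, plus 15-minute gap → minute 80). The controlling bound is minute 245, so G finishes at 245 + 70 = minute 315.
A has to wait for F (finishes minute 230); B (finishes minute 65). The latest of these is minute 230, so A runs minute 230 to 230 + 40 = minute 270.
The earliest everything can be done is minute 315, which is after the deadline of 252, so it is not possible.

No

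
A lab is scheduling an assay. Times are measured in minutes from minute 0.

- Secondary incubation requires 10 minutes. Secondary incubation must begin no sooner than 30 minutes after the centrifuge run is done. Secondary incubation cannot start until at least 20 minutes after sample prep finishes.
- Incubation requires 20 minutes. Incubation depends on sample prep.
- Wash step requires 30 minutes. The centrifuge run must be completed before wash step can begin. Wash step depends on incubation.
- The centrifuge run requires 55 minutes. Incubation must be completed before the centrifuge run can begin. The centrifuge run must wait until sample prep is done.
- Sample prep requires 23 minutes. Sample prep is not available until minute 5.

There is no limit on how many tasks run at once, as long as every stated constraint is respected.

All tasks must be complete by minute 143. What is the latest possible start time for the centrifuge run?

48

Nothing follows wash step; the deadline of minute 143 is its only limit. It must start by 143 − 30 = minute 113.
Nothing follows secondary incubation; the deadline of minute 143 is its only limit. It must start by 143 − 10 = minute 133.
The centrifuge run has several dependents: wash step (must start by minute 113); secondary incubation (must start by minute 133, minus 30-minute gap → minute 103). The earliest of those limits is minute 103, so the centrifuge run must start by 103 − 55 = minute 48.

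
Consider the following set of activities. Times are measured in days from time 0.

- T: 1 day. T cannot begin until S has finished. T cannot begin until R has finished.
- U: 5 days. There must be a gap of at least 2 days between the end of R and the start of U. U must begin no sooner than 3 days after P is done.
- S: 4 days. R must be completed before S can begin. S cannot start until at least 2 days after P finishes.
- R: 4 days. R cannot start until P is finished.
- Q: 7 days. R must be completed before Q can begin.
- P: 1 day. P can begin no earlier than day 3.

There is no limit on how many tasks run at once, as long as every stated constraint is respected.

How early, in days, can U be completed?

After its own release at day 3, P can start at day 3 and finishes at day 4.
After P (finishes day 4), R can start at day 4 and finishes at day 8.
U cannot start until R (finishes day 8, plus 2-day gap → day 10); P (finishes day 4, plus 3-day gap → day 7). The controlling bound is day 10, so U finishes at 10 + 5 = day 15.

15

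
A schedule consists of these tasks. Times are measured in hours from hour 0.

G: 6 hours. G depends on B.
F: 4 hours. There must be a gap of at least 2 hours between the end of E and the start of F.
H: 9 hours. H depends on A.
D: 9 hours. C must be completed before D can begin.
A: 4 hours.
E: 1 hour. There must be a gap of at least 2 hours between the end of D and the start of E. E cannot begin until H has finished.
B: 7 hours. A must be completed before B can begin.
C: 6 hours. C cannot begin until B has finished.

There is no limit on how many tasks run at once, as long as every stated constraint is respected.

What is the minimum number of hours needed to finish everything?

Nothing blocks A, so it runs from hour 0 to hour 4.
After A (finishes hour 4), H can start at hour 4 and finishes at hour 13.
B waits on A (finishes hour 4), so it starts at hour 4 and finishes at 4 + 7 = hour 11.
After B (finishes hour 11), G can start at hour 11 and finishes at hour 17.
C waits on B (finishes hour 11), so it starts at hour 11 and finishes at 11 + 6 = hour 17.
D cannot begin until C (finishes hour 17). It runs from hour 17 to 17 + 9 = hour 26.
E has to wait for D (finishes hour 26, plus 2-hour gap → hour 28); H (finishes hour 13). The latest of these is hour 28, so E runs hour 28 to 28 + 1 = hour 29.
F cannot begin until E (finishes hour 29, plus 2-hour gap → hour 31). It runs from hour 31 to 31 + 4 = hour 35.
All tasks are finished once the last one completes. Finish times: A at 4, B at 11, C at 17, D at 26, E at 29, F at 35, G at 17, H at 13. The latest is hour 35.

35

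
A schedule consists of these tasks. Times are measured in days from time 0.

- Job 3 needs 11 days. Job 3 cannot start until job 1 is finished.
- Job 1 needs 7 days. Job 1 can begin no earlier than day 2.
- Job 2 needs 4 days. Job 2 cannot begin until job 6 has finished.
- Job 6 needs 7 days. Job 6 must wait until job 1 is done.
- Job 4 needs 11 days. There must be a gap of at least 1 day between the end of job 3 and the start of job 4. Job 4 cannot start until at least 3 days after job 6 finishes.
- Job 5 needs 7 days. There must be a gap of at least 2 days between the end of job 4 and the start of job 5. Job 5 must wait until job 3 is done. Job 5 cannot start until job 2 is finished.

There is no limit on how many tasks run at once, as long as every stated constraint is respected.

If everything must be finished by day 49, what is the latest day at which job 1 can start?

Job 5 has no dependents, so it just needs to finish by day 49. Starting by 49 − 7 = day 42 achieves that.
Job 4 feeds into job 5 (must start by day 42, minus 2-day gap → day 40); so job 4 must finish by day 40 and therefore start by day 29.
For job 3: job 4 (must start by day 29, minus 1-day gap → day 28); job 5 (must start by day 42). The most restrictive is day 28; with an 11-day duration, job 3 must start by day 17.
Job 2 has to be done before job 5 (must start by day 42). That means finishing by day 42, i.e. starting by 42 − 4 = day 38.
Job 6 has several dependents: job 2 (must start by day 38); job 4 (must start by day 29, minus 3-day gap → day 26). The earliest of those limits is day 26, so job 6 must start by 26 − 7 = day 19.
Job 1 feeds job 3 (must start by day 17); job 6 (must start by day 19). Taking the minimum, job 1 must finish by day 17 and start by 17 − 7 = day 10.

10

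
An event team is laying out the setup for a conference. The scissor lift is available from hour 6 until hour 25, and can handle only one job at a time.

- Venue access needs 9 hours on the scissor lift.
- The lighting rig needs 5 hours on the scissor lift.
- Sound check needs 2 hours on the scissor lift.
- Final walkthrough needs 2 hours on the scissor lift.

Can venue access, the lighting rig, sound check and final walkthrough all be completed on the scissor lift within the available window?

Yes

The scissor lift window is 25 − 6 = 19 hours.
Running back to back, the jobs need 9 + 5 + 2 + 2 = 18 hours on the scissor lift.
Since 18 ≤ 19, they fit within the window.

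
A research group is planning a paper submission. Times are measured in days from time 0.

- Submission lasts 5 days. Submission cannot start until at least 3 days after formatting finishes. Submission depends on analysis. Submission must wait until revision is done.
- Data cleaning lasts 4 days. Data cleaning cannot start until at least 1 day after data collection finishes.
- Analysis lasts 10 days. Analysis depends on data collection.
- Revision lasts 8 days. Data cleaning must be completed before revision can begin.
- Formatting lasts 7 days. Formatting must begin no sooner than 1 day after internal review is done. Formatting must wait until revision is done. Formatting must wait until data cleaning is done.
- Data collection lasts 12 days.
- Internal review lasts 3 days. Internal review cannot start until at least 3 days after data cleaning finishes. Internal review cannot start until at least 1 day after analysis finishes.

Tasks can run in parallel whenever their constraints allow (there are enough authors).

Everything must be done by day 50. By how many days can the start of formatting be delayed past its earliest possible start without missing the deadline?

Nothing blocks data collection, so it runs from day 0 to day 12.
Analysis cannot begin until data collection (finishes day 12). It runs from day 12 to 12 + 10 = day 22.
Data cleaning waits on data collection (finishes day 12, plus 1-day gap → day 13), so it starts at day 13 and finishes at 13 + 4 = day 17.
Revision cannot begin until data cleaning (finishes day 17). It runs from day 17 to 17 + 8 = day 25.
Internal review cannot start until data cleaning (finishes day 17, plus 3-day gap → day 20); analysis (finishes day 22, plus 1-day gap → day 23). The controlling bound is day 23, so internal review finishes at 23 + 3 = day 26.
Formatting has to wait for internal review (finishes day 26, plus 1-day gap → day 27); revision (finishes day 25); data cleaning (finishes day 17). The latest of these is day 27, so formatting runs day 27 to 27 + 7 = day 34.

Working backward from the deadline:
Submission has no dependents, so it just needs to finish by day 50. Starting by 50 − 5 = day 45 achieves that.
Formatting must finish before submission (must start by day 45, minus 3-day gap → day 42). With a 7-day duration, formatting must start by 42 − 7 = day 35.
So formatting can start as early as day 27 and as late as day 35, giving 35 − 27 = 8 days of slack.

8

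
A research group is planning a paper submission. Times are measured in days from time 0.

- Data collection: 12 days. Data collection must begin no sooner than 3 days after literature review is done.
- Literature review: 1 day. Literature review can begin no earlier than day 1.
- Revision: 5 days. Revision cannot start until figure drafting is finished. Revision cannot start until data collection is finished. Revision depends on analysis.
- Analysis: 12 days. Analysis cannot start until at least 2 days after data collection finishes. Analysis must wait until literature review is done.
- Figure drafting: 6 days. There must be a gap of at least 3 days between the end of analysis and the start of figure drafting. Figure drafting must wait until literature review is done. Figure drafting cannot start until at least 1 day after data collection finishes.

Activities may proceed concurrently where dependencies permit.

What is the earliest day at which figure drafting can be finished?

Literature review cannot begin until its own release at day 1. It runs from day 1 to 1 + 1 = day 2.
Data collection cannot begin until literature review (finishes day 2, plus 3-day gap → day 5). It runs from day 5 to 5 + 12 = day 17.
For analysis: data collection (finishes day 17, plus 2-day gap → day 19); literature review (finishes day 2). Taking the maximum gives a start of day 19, and it finishes at 19 + 12 = day 31.
Figure drafting needs all of analysis (finishes day 31, plus 3-day gap → day 34); literature review (finishes day 2); data collection (finishes day 17, plus 1-day gap → day 18). That puts its earliest start at day 34; it finishes at 34 + 6 = day 40.

40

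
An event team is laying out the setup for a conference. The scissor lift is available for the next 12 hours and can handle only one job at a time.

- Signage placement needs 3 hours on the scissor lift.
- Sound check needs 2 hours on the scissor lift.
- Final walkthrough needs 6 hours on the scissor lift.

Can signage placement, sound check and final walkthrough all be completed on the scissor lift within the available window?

Running back to back, the jobs need 3 + 2 + 6 = 11 hours on the scissor lift.
Since 11 ≤ 12, they fit within the window.

Yes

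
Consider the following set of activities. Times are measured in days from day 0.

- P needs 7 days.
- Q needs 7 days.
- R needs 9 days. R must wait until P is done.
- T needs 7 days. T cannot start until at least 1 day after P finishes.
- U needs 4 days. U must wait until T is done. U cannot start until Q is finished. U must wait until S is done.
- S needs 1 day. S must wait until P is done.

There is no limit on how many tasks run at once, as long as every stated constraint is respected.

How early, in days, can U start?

Q has no prerequisites, so it starts at day 0 and finishes at day 7.
P can start immediately at day 0; it finishes at day 7.
T waits on P (finishes day 7, plus 1-day gap → day 8), so it starts at day 8 and finishes at 8 + 7 = day 15.
After P (finishes day 7), S can start at day 7 and finishes at day 8.
U waits on T (finishes day 15); Q (finishes day 7); S (finishes day 8). The latest of these is day 15, which is the earliest U can start.

15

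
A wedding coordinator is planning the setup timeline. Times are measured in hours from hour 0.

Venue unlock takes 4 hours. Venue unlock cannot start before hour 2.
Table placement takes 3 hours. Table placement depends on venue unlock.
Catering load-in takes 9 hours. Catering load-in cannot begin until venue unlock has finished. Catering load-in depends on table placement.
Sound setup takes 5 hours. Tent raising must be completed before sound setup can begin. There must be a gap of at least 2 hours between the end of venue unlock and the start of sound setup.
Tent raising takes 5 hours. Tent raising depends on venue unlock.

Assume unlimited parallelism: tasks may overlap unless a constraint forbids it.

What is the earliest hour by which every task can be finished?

18

Venue unlock waits on its own release at hour 2, so it starts at hour 2 and finishes at 2 + 4 = hour 6.
Table placement cannot begin until venue unlock (finishes hour 6). It runs from hour 6 to 6 + 3 = hour 9.
Catering load-in cannot start until venue unlock (finishes hour 6); table placement (finishes hour 9). The controlling bound is hour 9, so catering load-in finishes at 9 + 9 = hour 18.
Tent raising cannot begin until venue unlock (finishes hour 6). It runs from hour 6 to 6 + 5 = hour 11.
Sound setup needs all of tent raising (finishes hour 11); venue unlock (finishes hour 6, plus 2-hour gap → hour 8). That puts its earliest start at hour 11; it finishes at 11 + 5 = hour 16.
All tasks are finished once the last one completes. Finish times: Venue unlock at 6, Tent raising at 11, Table placement at 9, Sound setup at 16, Catering load-in at 18. The latest is hour 18.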